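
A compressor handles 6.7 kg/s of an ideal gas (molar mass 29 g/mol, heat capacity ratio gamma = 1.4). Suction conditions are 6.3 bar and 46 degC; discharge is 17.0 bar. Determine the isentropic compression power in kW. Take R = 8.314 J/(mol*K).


Isentropic work: W = m*(gamma/(gamma-1))*(R*T1/MW)*((P2/P1)^((gamma-1)/gamma) - 1)
T1 = 46 + 273.15 = 319.15 K
Pressure ratio = 17.0 / 6.3 = 2.69841
Exponent = (1.4 - 1)/1.4 = 0.285714
(P2/P1)^exp - 1 = 2.69841^0.285714 - 1 = 0.327925
W = 6.7 * 1.4 / 0.4 * 8.314 * 319.15 / 29 * 0.327925 = 703.6

703.6 kW


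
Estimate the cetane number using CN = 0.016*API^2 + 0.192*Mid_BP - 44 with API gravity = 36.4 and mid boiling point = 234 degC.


CN = 0.016 * 36.4^2 + 0.192 * 234 - 44
CN = 21.19936 + 44.928 - 44 = 22.12736

22.12736


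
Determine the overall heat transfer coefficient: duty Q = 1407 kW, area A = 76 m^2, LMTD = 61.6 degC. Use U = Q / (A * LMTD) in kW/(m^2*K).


From Q = U*A*LMTD, U = Q / (A * LMTD)
U = 1407 / (76 * 61.6) = 1407 / 4681.6 = 0.3005

0.3005 kW/(m^2*K)


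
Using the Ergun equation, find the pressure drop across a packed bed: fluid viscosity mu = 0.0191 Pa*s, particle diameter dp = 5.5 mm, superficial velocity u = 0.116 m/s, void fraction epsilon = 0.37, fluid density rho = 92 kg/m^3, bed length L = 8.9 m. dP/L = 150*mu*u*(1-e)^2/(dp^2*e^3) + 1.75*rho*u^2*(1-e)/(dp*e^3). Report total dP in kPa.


dp = 5.5 mm = 0.0055 m
Viscous term = 150*0.0191*0.116*(1-0.37)^2 / (0.0055^2*0.37^3) = 86086.1
Inertial term = 1.75*92*0.116^2*(1-0.37) / (0.0055*0.37^3) = 4899.08
dP/L = 86086.1 + 4899.08 = 90985.2 Pa/m
dP = 90985.2 * 8.9 / 1000 = 809.8 kPa

809.8 kPa


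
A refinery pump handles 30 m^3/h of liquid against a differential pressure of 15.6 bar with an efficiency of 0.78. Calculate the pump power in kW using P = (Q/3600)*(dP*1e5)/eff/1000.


Q = 30 / 3600 = 0.00833333 m^3/s
P = 0.00833333 * (15.6 * 1e5) / 0.78 / 1000 = 16.67

16.67 kW


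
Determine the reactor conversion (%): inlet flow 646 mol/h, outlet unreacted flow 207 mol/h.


X = (F_in - F_out) / F_in * 100
Moles reacted = 646 - 207 = 439
X = 439 / 646 * 100
= 0.6796 * 100
= 67.96 %

67.96 %


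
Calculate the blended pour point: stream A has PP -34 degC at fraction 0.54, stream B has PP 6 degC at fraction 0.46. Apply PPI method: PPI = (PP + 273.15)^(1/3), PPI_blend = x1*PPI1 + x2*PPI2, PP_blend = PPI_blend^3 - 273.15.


PPI_1 = (-34 + 273.15)^(1/3) = 6.20712
PPI_2 = (6 + 273.15)^(1/3) = 6.535506
PPI_blend = 0.54 * 6.20712 + 0.46 * 6.535506 = 6.358178
PP_blend = 6.358178^3 - 273.15 = 257.0384 - 273.15 = -16.11

-16.11 degC


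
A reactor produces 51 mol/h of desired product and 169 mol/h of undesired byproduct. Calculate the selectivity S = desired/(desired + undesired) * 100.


Selectivity = desired / (desired + undesired) * 100
Total products = 51 + 169 = 220 mol/h
S = 51 / 220 * 100
= 0.2318 * 100
= 23.18 %

23.18 %


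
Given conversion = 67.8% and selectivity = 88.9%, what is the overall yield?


Overall yield = conversion (%) * selectivity (%) / 100
Conversion = 67.8%, Selectivity = 88.9%
Y = 67.8 * 88.9 / 100
= 60.2742 %

60.2742 %


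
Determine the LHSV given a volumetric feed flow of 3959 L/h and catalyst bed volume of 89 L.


LHSV = volumetric feed rate / catalyst volume
= 3959 L/h / 89 L
= 44.48 h^-1

44.48 h^-1


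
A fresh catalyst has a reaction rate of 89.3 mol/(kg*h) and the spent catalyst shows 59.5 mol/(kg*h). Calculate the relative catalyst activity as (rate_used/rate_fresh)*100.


Activity (%) = (rate_used / rate_fresh) * 100
rate_used = 59.5, rate_fresh = 89.3
= (59.5 / 89.3) * 100
= 0.6663 * 100 = 66.63

66.63 %


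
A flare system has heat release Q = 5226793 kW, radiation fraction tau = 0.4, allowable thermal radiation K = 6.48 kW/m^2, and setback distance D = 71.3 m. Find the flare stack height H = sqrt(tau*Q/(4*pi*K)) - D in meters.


tau*Q/(4*pi*K) = 0.4 * 5226793 / (4 * pi * 6.48) = 25675
sqrt(25675) = 160.234
H = 160.234 - 71.3 = 88.93

88.93 m


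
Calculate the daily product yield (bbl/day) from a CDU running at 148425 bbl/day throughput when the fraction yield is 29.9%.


Crude throughput = 148425 bbl/day
Fraction yield = 29.9%
yield = throughput * fraction / 100
yield = 148425 * 29.9 / 100 = 44379.075

44379.075 bbl/day


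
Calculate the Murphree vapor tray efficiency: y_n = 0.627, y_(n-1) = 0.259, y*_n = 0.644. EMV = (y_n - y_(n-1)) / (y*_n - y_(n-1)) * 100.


Murphree vapor efficiency: EMV = (y_n - y_(n-1)) / (y*_n - y_(n-1)) * 100
EMV = (0.627 - 0.259) / (0.644 - 0.259) * 100 = 0.368 / 0.385 * 100 = 95.58

95.58 %


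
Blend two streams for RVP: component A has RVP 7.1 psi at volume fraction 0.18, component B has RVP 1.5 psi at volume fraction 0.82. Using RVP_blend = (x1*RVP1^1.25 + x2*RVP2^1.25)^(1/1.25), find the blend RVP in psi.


Chevron index: RVP_blend = (sum xi*RVPi^1.25)^(1/1.25)
RVP^1.25 terms: 0.18 * 7.1^1.25 + 0.82 * 1.5^1.25 = 3.44737
RVP_blend = 3.44737^(1/1.25) = 2.691

2.691 psi


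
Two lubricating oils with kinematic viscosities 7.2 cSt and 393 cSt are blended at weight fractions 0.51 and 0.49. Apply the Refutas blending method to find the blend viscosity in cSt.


Refutas method: VBN_i = 14.534*ln(ln(visc_i + 0.8)) + 10.975, blended linearly by mass fraction; since VBN is linear in VBI_i = ln(ln(visc_i + 0.8)) and the fractions sum to 1, blend VBI directly: visc = exp(exp(VBI_blend)) - 0.8
VBI_1 = ln(ln(7.2 + 0.8)) = 0.732099
VBI_2 = ln(ln(393 + 0.8)) = 1.78773
VBI_blend = 0.51 * 0.732099 + 0.49 * 1.78773 = 1.24936
visc_blend = exp(exp(1.24936)) - 0.8 = 31.92

31.92 cSt


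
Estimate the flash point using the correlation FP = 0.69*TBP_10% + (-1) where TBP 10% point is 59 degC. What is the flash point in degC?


FP = 0.69 * 59 + (-1) = 39.71

39.71 degC


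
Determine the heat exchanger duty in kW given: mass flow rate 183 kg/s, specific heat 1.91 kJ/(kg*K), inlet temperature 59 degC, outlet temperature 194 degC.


Q = m_dot * cp * delta_T
delta_T = 194 - 59 = 135 K
Q = 183 * 1.91 * 135
= 349.53 * 135
= 47186.55 kW

47186.55 kW


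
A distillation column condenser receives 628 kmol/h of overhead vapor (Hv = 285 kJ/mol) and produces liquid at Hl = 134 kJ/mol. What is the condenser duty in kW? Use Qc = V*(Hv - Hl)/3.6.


Qc = 628 * (285 - 134) / 3.6 = 628 * 151 / 3.6 = 26340

26340 kW


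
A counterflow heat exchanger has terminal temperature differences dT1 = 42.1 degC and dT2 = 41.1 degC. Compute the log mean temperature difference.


LMTD = (dT1 - dT2) / ln(dT1/dT2)
= (42.1 - 41.1) / ln(42.1 / 41.1) = 1 / 0.0240396 = 41.60

41.60 degC


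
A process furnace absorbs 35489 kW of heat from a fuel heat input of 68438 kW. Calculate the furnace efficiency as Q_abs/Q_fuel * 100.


Furnace efficiency = Q_absorbed / Q_fuel * 100
= 35489 / 68438 * 100 = 51.86

51.86 %


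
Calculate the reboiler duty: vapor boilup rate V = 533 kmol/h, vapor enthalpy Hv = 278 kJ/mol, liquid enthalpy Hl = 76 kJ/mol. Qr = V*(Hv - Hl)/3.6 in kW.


Qr = 533 * (278 - 76) / 3.6 = 533 * 202 / 3.6 = 29910

29910 kW


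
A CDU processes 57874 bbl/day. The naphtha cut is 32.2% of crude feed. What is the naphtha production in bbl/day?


Crude throughput = 57874 bbl/day
Fraction yield = 32.2%
yield = throughput * fraction / 100
yield = 57874 * 32.2 / 100 = 18635.428

18635.428 bbl/day


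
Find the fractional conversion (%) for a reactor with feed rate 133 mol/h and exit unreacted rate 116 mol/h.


X = (F_in - F_out) / F_in * 100
Moles reacted = 133 - 116 = 17
X = 17 / 133 * 100
= 0.1278 * 100
= 12.78 %

12.78 %


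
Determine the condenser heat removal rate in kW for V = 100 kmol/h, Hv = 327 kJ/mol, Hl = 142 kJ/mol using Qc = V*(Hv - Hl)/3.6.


Qc = 100 * (327 - 142) / 3.6 = 100 * 185 / 3.6 = 5139

5139 kW


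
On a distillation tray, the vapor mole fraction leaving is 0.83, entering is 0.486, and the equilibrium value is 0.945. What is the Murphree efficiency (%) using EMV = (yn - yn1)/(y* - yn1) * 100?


Murphree vapor efficiency: EMV = (y_n - y_(n-1)) / (y*_n - y_(n-1)) * 100
EMV = (0.83 - 0.486) / (0.945 - 0.486) * 100 = 0.344 / 0.459 * 100 = 74.95

74.95 %


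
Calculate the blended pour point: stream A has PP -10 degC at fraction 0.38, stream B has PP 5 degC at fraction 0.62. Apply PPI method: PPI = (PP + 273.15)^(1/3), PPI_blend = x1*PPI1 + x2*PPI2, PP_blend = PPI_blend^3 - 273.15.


PPI_1 = (-10 + 273.15)^(1/3) = 6.408176
PPI_2 = (5 + 273.15)^(1/3) = 6.527693
PPI_blend = 0.38 * 6.408176 + 0.62 * 6.527693 = 6.482277
PP_blend = 6.482277^3 - 273.15 = 272.3847 - 273.15 = -0.77

-0.77 degC


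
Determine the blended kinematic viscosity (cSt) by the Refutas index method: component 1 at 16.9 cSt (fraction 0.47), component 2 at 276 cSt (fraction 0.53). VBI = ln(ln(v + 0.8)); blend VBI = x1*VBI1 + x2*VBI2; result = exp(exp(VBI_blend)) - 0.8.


Refutas method: VBN_i = 14.534*ln(ln(visc_i + 0.8)) + 10.975, blended linearly by mass fraction; since VBN is linear in VBI_i = ln(ln(visc_i + 0.8)) and the fractions sum to 1, blend VBI directly: visc = exp(exp(VBI_blend)) - 0.8
VBI_1 = ln(ln(16.9 + 0.8)) = 1.05555
VBI_2 = ln(ln(276 + 0.8)) = 1.72692
VBI_blend = 0.47 * 1.05555 + 0.53 * 1.72692 = 1.41138
visc_blend = exp(exp(1.41138)) - 0.8 = 59.64

59.64 cSt


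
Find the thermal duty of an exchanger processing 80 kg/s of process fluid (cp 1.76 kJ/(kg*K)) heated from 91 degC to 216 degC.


Q = m_dot * cp * delta_T
delta_T = 216 - 91 = 125 K
Q = 80 * 1.76 * 125
= 140.8 * 125
= 17600 kW

17600 kW


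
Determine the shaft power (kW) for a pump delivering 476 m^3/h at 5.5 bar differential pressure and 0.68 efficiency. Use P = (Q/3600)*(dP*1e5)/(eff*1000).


Q = 476 / 3600 = 0.132222 m^3/s
P = 0.132222 * (5.5 * 1e5) / 0.68 / 1000 = 106.9

106.9 kW


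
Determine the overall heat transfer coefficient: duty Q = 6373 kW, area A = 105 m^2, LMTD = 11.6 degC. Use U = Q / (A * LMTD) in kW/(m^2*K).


From Q = U*A*LMTD, U = Q / (A * LMTD)
U = 6373 / (105 * 11.6) = 6373 / 1218 = 5.232

5.232 kW/(m^2*K)


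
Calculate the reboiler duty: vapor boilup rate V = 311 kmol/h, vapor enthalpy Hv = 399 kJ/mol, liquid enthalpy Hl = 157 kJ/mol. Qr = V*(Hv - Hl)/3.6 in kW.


Qr = 311 * (399 - 157) / 3.6 = 311 * 242 / 3.6 = 20910

20910 kW


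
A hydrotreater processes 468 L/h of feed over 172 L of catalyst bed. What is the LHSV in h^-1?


LHSV = volumetric feed rate / catalyst volume
= 468 L/h / 172 L
= 2.721 h^-1

2.721 h^-1


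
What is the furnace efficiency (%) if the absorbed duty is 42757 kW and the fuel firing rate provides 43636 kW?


Furnace efficiency = Q_absorbed / Q_fuel * 100
= 42757 / 43636 * 100 = 97.99

97.99 %


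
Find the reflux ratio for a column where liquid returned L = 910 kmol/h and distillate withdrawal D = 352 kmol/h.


Reflux ratio definition: R = L / D (liquid returned / distillate withdrawn)
L = 910 kmol/h, D = 352 kmol/h
R = 910 / 352 = 2.585

2.585


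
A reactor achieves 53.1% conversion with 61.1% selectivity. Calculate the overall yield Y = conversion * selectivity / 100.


Overall yield = conversion (%) * selectivity (%) / 100
Conversion = 53.1%, Selectivity = 61.1%
Y = 53.1 * 61.1 / 100
= 32.4441 %

32.4441 %


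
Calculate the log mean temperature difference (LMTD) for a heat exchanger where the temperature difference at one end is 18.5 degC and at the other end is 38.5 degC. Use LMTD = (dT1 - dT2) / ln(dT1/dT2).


LMTD = (dT1 - dT2) / ln(dT1/dT2)
= (18.5 - 38.5) / ln(18.5 / 38.5) = -20 / -0.732888 = 27.29

27.29 degC


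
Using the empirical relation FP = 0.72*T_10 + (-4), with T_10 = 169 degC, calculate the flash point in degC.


FP = 0.72 * 169 + (-4) = 117.68

117.68 degC


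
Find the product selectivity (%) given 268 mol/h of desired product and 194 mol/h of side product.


Selectivity = desired / (desired + undesired) * 100
Total products = 268 + 194 = 462 mol/h
S = 268 / 462 * 100
= 0.5801 * 100
= 58.01 %

58.01 %


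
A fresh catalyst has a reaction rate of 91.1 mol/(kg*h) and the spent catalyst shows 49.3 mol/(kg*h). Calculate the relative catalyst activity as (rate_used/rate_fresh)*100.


Activity (%) = (rate_used / rate_fresh) * 100
rate_used = 49.3, rate_fresh = 91.1
= (49.3 / 91.1) * 100
= 0.5412 * 100 = 54.12

54.12 %


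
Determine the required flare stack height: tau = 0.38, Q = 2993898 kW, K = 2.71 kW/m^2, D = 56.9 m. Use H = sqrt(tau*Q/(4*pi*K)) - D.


tau*Q/(4*pi*K) = 0.38 * 2993898 / (4 * pi * 2.71) = 33407.3
sqrt(33407.3) = 182.777
H = 182.777 - 56.9 = 125.9

125.9 m


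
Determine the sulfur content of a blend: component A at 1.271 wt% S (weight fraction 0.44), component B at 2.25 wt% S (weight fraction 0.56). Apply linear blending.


Linear sulfur blending: S_blend = x1*S1 + x2*S2
Contribution 1: 0.44 * 1.271 = 0.55924 wt%
Contribution 2: 0.56 * 2.25 = 1.26 wt%
S_blend = 0.55924 + 1.26 = 1.81924

1.81924 wt%


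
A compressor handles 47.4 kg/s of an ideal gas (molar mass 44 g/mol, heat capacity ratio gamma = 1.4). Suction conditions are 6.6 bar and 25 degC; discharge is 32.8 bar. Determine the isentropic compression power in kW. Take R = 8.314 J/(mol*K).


Isentropic work: W = m*(gamma/(gamma-1))*(R*T1/MW)*((P2/P1)^((gamma-1)/gamma) - 1)
T1 = 25 + 273.15 = 298.15 K
Pressure ratio = 32.8 / 6.6 = 4.9697
Exponent = (1.4 - 1)/1.4 = 0.285714
(P2/P1)^exp - 1 = 4.9697^0.285714 - 1 = 0.581071
W = 47.4 * 1.4 / 0.4 * 8.314 * 298.15 / 44 * 0.581071 = 5431

5431 kW


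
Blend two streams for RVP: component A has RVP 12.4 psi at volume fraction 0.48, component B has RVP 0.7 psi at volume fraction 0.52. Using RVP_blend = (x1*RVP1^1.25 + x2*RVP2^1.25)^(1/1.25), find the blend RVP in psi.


Chevron index: RVP_blend = (sum xi*RVPi^1.25)^(1/1.25)
RVP^1.25 terms: 0.48 * 12.4^1.25 + 0.52 * 0.7^1.25 = 11.5021
RVP_blend = 11.5021^(1/1.25) = 7.057

7.057 psi


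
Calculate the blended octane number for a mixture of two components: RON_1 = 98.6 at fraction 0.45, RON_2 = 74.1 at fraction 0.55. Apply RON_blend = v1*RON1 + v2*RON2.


Linear blending: RON_blend = sum(vi * RONi)
Contribution 1: 0.45 * 98.6 = 44.37
Contribution 2: 0.55 * 74.1 = 40.755
RON_blend = 44.37 + 40.755 = 85.125

85.125


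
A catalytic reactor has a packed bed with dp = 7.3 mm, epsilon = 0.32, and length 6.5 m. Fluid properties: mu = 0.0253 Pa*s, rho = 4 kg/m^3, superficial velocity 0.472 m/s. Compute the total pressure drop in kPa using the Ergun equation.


dp = 7.3 mm = 0.0073 m
Viscous term = 150*0.0253*0.472*(1-0.32)^2 / (0.0073^2*0.32^3) = 474325
Inertial term = 1.75*4*0.472^2*(1-0.32) / (0.0073*0.32^3) = 4433.21
dP/L = 474325 + 4433.21 = 478758 Pa/m
dP = 478758 * 6.5 / 1000 = 3112 kPa

3112 kPa


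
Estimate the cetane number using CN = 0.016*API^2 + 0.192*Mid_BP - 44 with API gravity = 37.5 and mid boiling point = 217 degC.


CN = 0.016 * 37.5^2 + 0.192 * 217 - 44
CN = 22.5 + 41.664 - 44 = 20.164

20.164


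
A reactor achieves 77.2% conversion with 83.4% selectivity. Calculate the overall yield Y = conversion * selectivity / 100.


Overall yield = conversion (%) * selectivity (%) / 100
Conversion = 77.2%, Selectivity = 83.4%
Y = 77.2 * 83.4 / 100
= 64.3848 %

64.3848 %


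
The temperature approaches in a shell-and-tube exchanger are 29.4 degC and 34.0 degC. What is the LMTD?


LMTD = (dT1 - dT2) / ln(dT1/dT2)
= (29.4 - 34.0) / ln(29.4 / 34.0) = -4.6 / -0.145366 = 31.64

31.64 degC


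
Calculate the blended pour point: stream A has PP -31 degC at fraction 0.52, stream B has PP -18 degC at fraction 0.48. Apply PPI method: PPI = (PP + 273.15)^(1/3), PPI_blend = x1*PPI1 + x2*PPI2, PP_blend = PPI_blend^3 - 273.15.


PPI_1 = (-31 + 273.15)^(1/3) = 6.232967
PPI_2 = (-18 + 273.15)^(1/3) = 6.342569
PPI_blend = 0.52 * 6.232967 + 0.48 * 6.342569 = 6.285576
PP_blend = 6.285576^3 - 273.15 = 248.3335 - 273.15 = -24.82

-24.82 degC


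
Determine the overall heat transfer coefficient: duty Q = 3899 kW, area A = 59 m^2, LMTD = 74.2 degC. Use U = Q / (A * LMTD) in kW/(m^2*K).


From Q = U*A*LMTD, U = Q / (A * LMTD)
U = 3899 / (59 * 74.2) = 3899 / 4377.8 = 0.8906

0.8906 kW/(m^2*K)


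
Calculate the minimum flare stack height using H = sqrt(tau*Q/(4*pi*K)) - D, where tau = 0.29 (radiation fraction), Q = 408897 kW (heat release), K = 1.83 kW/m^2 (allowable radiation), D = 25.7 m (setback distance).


tau*Q/(4*pi*K) = 0.29 * 408897 / (4 * pi * 1.83) = 5156.45
sqrt(5156.45) = 71.8084
H = 71.8084 - 25.7 = 46.11

46.11 m


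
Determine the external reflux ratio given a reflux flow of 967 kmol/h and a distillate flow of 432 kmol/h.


Reflux ratio definition: R = L / D (liquid returned / distillate withdrawn)
L = 967 kmol/h, D = 432 kmol/h
R = 967 / 432 = 2.238

2.238


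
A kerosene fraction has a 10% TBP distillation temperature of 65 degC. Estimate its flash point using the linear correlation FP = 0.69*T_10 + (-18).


FP = 0.69 * 65 + (-18) = 26.85

26.85 degC


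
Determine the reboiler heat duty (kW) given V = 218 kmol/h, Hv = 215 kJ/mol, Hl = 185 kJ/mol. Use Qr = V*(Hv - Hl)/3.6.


Qr = 218 * (215 - 185) / 3.6 = 218 * 30 / 3.6 = 1817

1817 kW


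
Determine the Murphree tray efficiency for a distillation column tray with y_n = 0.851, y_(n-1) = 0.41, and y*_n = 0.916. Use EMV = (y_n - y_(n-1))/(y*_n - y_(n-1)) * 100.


Murphree vapor efficiency: EMV = (y_n - y_(n-1)) / (y*_n - y_(n-1)) * 100
EMV = (0.851 - 0.41) / (0.916 - 0.41) * 100 = 0.441 / 0.506 * 100 = 87.15

87.15 %


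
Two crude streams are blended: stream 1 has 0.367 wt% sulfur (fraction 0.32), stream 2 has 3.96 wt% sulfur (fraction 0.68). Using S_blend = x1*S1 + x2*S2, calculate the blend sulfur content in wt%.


Linear sulfur blending: S_blend = x1*S1 + x2*S2
Contribution 1: 0.32 * 0.367 = 0.11744 wt%
Contribution 2: 0.68 * 3.96 = 2.6928 wt%
S_blend = 0.11744 + 2.6928 = 2.81024

2.81024 wt%


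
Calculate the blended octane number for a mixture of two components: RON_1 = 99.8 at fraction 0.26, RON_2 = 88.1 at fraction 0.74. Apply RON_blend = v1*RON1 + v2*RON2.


Linear blending: RON_blend = sum(vi * RONi)
Contribution 1: 0.26 * 99.8 = 25.948
Contribution 2: 0.74 * 88.1 = 65.194
RON_blend = 25.948 + 65.194 = 91.142

91.142


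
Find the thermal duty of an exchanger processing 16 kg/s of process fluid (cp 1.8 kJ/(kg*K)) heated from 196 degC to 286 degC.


Q = m_dot * cp * delta_T
delta_T = 286 - 196 = 90 K
Q = 16 * 1.8 * 90
= 28.8 * 90
= 2592 kW

2592 kW


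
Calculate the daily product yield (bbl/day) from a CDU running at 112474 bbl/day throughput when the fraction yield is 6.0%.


Crude throughput = 112474 bbl/day
Fraction yield = 6.0%
yield = throughput * fraction / 100
yield = 112474 * 6.0 / 100 = 6748.44

6748.44 bbl/day


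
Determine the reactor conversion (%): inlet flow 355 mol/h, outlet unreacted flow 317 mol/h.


X = (F_in - F_out) / F_in * 100
Moles reacted = 355 - 317 = 38
X = 38 / 355 * 100
= 0.1070 * 100
= 10.70 %

10.70 %


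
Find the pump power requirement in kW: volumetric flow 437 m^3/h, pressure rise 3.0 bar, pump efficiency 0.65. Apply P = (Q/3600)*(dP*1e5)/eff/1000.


Q = 437 / 3600 = 0.121389 m^3/s
P = 0.121389 * (3.0 * 1e5) / 0.65 / 1000 = 56.03

56.03 kW


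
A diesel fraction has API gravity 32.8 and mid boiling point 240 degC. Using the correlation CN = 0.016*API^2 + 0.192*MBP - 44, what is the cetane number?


CN = 0.016 * 32.8^2 + 0.192 * 240 - 44
CN = 17.21344 + 46.08 - 44 = 19.29344

19.29344


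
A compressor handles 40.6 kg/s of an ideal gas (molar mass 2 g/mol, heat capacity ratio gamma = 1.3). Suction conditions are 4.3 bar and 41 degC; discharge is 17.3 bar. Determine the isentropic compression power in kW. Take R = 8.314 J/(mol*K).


Isentropic work: W = m*(gamma/(gamma-1))*(R*T1/MW)*((P2/P1)^((gamma-1)/gamma) - 1)
T1 = 41 + 273.15 = 314.15 K
Pressure ratio = 17.3 / 4.3 = 4.02326
Exponent = (1.3 - 1)/1.3 = 0.230769
(P2/P1)^exp - 1 = 4.02326^0.230769 - 1 = 0.378853
W = 40.6 * 1.3 / 0.3 * 8.314 * 314.15 / 2 * 0.378853 = 87040

87040 kW


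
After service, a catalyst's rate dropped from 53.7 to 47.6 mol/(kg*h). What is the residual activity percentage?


Activity (%) = (rate_used / rate_fresh) * 100
rate_used = 47.6, rate_fresh = 53.7
= (47.6 / 53.7) * 100
= 0.8864 * 100 = 88.64

88.64 %


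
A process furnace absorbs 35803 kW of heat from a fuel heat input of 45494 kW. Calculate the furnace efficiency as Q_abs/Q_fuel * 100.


Furnace efficiency = Q_absorbed / Q_fuel * 100
= 35803 / 45494 * 100 = 78.70

78.70 %


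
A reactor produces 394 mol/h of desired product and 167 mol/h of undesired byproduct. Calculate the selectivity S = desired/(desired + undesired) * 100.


Selectivity = desired / (desired + undesired) * 100
Total products = 394 + 167 = 561 mol/h
S = 394 / 561 * 100
= 0.7023 * 100
= 70.23 %

70.23 %


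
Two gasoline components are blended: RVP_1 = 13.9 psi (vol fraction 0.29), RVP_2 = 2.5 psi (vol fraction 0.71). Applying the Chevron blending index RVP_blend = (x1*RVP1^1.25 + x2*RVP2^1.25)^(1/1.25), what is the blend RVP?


Chevron index: RVP_blend = (sum xi*RVPi^1.25)^(1/1.25)
RVP^1.25 terms: 0.29 * 13.9^1.25 + 0.71 * 2.5^1.25 = 10.0153
RVP_blend = 10.0153^(1/1.25) = 6.317

6.317 psi


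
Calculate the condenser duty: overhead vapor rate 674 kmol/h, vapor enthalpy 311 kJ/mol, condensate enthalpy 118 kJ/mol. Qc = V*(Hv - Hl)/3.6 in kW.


Qc = 674 * (311 - 118) / 3.6 = 674 * 193 / 3.6 = 36130

36130 kW


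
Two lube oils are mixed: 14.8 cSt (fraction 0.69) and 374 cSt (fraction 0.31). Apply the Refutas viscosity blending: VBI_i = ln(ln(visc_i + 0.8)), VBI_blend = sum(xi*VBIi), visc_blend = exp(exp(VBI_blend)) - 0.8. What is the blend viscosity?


Refutas method: VBN_i = 14.534*ln(ln(visc_i + 0.8)) + 10.975, blended linearly by mass fraction; since VBN is linear in VBI_i = ln(ln(visc_i + 0.8)) and the fractions sum to 1, blend VBI directly: visc = exp(exp(VBI_blend)) - 0.8
VBI_1 = ln(ln(14.8 + 0.8)) = 1.01061
VBI_2 = ln(ln(374 + 0.8)) = 1.77942
VBI_blend = 0.69 * 1.01061 + 0.31 * 1.77942 = 1.24894
visc_blend = exp(exp(1.24894)) - 0.8 = 31.88

31.88 cSt


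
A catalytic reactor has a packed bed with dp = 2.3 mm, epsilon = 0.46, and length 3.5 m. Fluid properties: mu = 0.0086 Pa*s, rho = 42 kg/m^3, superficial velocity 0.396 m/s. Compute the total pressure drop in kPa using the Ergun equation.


dp = 2.3 mm = 0.0023 m
Viscous term = 150*0.0086*0.396*(1-0.46)^2 / (0.0023^2*0.46^3) = 289297
Inertial term = 1.75*42*0.396^2*(1-0.46) / (0.0023*0.46^3) = 27801.6
dP/L = 289297 + 27801.6 = 317099 Pa/m
dP = 317099 * 3.5 / 1000 = 1110 kPa

1110 kPa


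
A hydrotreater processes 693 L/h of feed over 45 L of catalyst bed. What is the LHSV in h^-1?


LHSV = volumetric feed rate / catalyst volume
= 693 L/h / 45 L
= 15.40 h^-1

15.40 h^-1


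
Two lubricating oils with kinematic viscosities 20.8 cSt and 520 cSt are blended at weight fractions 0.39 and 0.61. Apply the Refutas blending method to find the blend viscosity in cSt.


Refutas method: VBN_i = 14.534*ln(ln(visc_i + 0.8)) + 10.975, blended linearly by mass fraction; since VBN is linear in VBI_i = ln(ln(visc_i + 0.8)) and the fractions sum to 1, blend VBI directly: visc = exp(exp(VBI_blend)) - 0.8
VBI_1 = ln(ln(20.8 + 0.8)) = 1.12255
VBI_2 = ln(ln(520 + 0.8)) = 1.83344
VBI_blend = 0.39 * 1.12255 + 0.61 * 1.83344 = 1.55619
visc_blend = exp(exp(1.55619)) - 0.8 = 113.7

113.7 cSt


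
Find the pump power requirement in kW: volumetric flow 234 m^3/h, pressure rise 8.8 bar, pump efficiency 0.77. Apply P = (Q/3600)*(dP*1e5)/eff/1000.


Q = 234 / 3600 = 0.065 m^3/s
P = 0.065 * (8.8 * 1e5) / 0.77 / 1000 = 74.29

74.29 kW


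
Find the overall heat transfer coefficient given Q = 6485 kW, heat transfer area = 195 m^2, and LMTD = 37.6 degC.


From Q = U*A*LMTD, U = Q / (A * LMTD)
U = 6485 / (195 * 37.6) = 6485 / 7332 = 0.8845

0.8845 kW/(m^2*K)


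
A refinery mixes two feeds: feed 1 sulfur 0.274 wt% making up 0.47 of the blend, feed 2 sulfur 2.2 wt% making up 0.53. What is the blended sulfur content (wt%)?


Linear sulfur blending: S_blend = x1*S1 + x2*S2
Contribution 1: 0.47 * 0.274 = 0.12878 wt%
Contribution 2: 0.53 * 2.2 = 1.166 wt%
S_blend = 0.12878 + 1.166 = 1.29478

1.29478 wt%


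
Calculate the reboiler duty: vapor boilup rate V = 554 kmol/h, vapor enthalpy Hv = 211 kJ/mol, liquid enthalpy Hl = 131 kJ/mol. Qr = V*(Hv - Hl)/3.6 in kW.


Qr = 554 * (211 - 131) / 3.6 = 554 * 80 / 3.6 = 12310

12310 kW


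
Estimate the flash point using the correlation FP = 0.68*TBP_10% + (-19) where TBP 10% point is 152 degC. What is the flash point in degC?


FP = 0.68 * 152 + (-19) = 84.36

84.36 degC


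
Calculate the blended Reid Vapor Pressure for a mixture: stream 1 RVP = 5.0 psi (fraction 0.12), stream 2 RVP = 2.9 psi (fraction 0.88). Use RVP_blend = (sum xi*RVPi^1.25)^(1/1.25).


Chevron index: RVP_blend = (sum xi*RVPi^1.25)^(1/1.25)
RVP^1.25 terms: 0.12 * 5.0^1.25 + 0.88 * 2.9^1.25 = 4.22748
RVP_blend = 4.22748^(1/1.25) = 3.169

3.169 psi


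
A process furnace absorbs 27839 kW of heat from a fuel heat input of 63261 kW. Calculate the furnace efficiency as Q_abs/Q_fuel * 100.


Furnace efficiency = Q_absorbed / Q_fuel * 100
= 27839 / 63261 * 100 = 44.01

44.01 %


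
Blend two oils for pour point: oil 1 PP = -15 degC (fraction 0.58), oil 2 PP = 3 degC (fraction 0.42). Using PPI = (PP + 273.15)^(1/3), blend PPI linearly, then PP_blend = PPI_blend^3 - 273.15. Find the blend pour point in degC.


PPI_1 = (-15 + 273.15)^(1/3) = 6.36733
PPI_2 = (3 + 273.15)^(1/3) = 6.512009
PPI_blend = 0.58 * 6.36733 + 0.42 * 6.512009 = 6.428095
PP_blend = 6.428095^3 - 273.15 = 265.6115 - 273.15 = -7.54

-7.54 degC


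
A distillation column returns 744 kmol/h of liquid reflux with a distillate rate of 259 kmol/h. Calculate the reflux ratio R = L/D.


Reflux ratio definition: R = L / D (liquid returned / distillate withdrawn)
L = 744 kmol/h, D = 259 kmol/h
R = 744 / 259 = 2.873

2.873


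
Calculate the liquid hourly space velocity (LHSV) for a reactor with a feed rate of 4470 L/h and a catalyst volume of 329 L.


LHSV = volumetric feed rate / catalyst volume
= 4470 L/h / 329 L
= 13.59 h^-1

13.59 h^-1


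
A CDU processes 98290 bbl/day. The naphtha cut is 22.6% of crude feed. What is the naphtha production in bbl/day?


Crude throughput = 98290 bbl/day
Fraction yield = 22.6%
yield = throughput * fraction / 100
yield = 98290 * 22.6 / 100 = 22213.54

22213.54 bbl/day


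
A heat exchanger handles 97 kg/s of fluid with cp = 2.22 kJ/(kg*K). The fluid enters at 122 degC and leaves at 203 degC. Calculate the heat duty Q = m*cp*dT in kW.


Q = m_dot * cp * delta_T
delta_T = 203 - 122 = 81 K
Q = 97 * 2.22 * 81
= 215.34 * 81
= 17442.54 kW

17442.54 kW


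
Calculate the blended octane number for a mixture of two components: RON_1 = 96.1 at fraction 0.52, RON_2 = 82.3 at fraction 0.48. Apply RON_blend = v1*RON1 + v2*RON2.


Linear blending: RON_blend = sum(vi * RONi)
Contribution 1: 0.52 * 96.1 = 49.972
Contribution 2: 0.48 * 82.3 = 39.504
RON_blend = 49.972 + 39.504 = 89.476

89.476


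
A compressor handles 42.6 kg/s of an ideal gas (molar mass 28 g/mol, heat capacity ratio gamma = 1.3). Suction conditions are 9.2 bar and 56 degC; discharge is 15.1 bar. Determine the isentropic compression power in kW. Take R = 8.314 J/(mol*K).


Isentropic work: W = m*(gamma/(gamma-1))*(R*T1/MW)*((P2/P1)^((gamma-1)/gamma) - 1)
T1 = 56 + 273.15 = 329.15 K
Pressure ratio = 15.1 / 9.2 = 1.6413
Exponent = (1.3 - 1)/1.3 = 0.230769
(P2/P1)^exp - 1 = 1.6413^0.230769 - 1 = 0.121137
W = 42.6 * 1.3 / 0.3 * 8.314 * 329.15 / 28 * 0.121137 = 2186

2186 kW


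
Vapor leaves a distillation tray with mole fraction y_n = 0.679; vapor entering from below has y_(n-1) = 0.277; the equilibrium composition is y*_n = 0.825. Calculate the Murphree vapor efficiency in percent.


Murphree vapor efficiency: EMV = (y_n - y_(n-1)) / (y*_n - y_(n-1)) * 100
EMV = (0.679 - 0.277) / (0.825 - 0.277) * 100 = 0.402 / 0.548 * 100 = 73.36

73.36 %


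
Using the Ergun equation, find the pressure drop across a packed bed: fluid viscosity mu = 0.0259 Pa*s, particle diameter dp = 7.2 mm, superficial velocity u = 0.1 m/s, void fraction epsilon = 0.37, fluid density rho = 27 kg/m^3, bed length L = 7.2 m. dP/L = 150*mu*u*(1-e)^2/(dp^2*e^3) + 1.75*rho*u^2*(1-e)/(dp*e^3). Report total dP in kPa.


dp = 7.2 mm = 0.0072 m
Viscous term = 150*0.0259*0.1*(1-0.37)^2 / (0.0072^2*0.37^3) = 58722.2
Inertial term = 1.75*27*0.1^2*(1-0.37) / (0.0072*0.37^3) = 816.215
dP/L = 58722.2 + 816.215 = 59538.4 Pa/m
dP = 59538.4 * 7.2 / 1000 = 428.7 kPa

428.7 kPa


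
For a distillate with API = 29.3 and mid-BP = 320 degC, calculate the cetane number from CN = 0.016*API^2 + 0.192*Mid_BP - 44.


CN = 0.016 * 29.3^2 + 0.192 * 320 - 44
CN = 13.73584 + 61.44 - 44 = 31.17584

31.17584


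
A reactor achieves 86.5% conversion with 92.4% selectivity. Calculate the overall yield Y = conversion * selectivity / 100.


Overall yield = conversion (%) * selectivity (%) / 100
Conversion = 86.5%, Selectivity = 92.4%
Y = 86.5 * 92.4 / 100
= 79.926 %

79.926 %


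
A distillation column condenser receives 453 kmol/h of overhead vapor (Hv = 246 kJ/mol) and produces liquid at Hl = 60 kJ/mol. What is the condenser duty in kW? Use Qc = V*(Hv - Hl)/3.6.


Qc = 453 * (246 - 60) / 3.6 = 453 * 186 / 3.6 = 23400

23400 kW


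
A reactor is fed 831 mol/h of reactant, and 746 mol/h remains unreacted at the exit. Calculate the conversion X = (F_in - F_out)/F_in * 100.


X = (F_in - F_out) / F_in * 100
Moles reacted = 831 - 746 = 85
X = 85 / 831 * 100
= 0.1023 * 100
= 10.23 %

10.23 %


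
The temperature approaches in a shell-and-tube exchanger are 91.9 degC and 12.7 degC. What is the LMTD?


LMTD = (dT1 - dT2) / ln(dT1/dT2)
= (91.9 - 12.7) / ln(91.9 / 12.7) = 79.2 / 1.9791 = 40.02

40.02 degC


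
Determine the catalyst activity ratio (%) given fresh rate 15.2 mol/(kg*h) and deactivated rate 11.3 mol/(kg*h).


Activity (%) = (rate_used / rate_fresh) * 100
rate_used = 11.3, rate_fresh = 15.2
= (11.3 / 15.2) * 100
= 0.7434 * 100 = 74.34

74.34 %


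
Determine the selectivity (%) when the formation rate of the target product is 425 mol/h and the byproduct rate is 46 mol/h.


Selectivity = desired / (desired + undesired) * 100
Total products = 425 + 46 = 471 mol/h
S = 425 / 471 * 100
= 0.9023 * 100
= 90.23 %

90.23 %


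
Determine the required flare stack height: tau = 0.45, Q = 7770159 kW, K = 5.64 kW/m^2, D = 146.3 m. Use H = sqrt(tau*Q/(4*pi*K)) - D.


tau*Q/(4*pi*K) = 0.45 * 7770159 / (4 * pi * 5.64) = 49334.8
sqrt(49334.8) = 222.114
H = 222.114 - 146.3 = 75.81

75.81 m


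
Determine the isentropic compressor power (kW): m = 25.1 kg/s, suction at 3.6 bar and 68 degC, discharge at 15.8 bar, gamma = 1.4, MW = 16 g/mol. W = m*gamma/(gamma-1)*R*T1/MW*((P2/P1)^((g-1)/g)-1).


Isentropic work: W = m*(gamma/(gamma-1))*(R*T1/MW)*((P2/P1)^((gamma-1)/gamma) - 1)
T1 = 68 + 273.15 = 341.15 K
Pressure ratio = 15.8 / 3.6 = 4.38889
Exponent = (1.4 - 1)/1.4 = 0.285714
(P2/P1)^exp - 1 = 4.38889^0.285714 - 1 = 0.525913
W = 25.1 * 1.4 / 0.4 * 8.314 * 341.15 / 16 * 0.525913 = 8190

8190 kW


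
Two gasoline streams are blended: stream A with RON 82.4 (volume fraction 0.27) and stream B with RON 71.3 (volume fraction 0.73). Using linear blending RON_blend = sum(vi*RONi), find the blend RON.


Linear blending: RON_blend = sum(vi * RONi)
Contribution 1: 0.27 * 82.4 = 22.248
Contribution 2: 0.73 * 71.3 = 52.049
RON_blend = 22.248 + 52.049 = 74.297

74.297


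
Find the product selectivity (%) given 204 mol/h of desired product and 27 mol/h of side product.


Selectivity = desired / (desired + undesired) * 100
Total products = 204 + 27 = 231 mol/h
S = 204 / 231 * 100
= 0.8831 * 100
= 88.31 %

88.31 %


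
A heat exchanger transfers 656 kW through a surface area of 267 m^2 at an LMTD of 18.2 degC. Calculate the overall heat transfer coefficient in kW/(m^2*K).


From Q = U*A*LMTD, U = Q / (A * LMTD)
U = 656 / (267 * 18.2) = 656 / 4859.4 = 0.1350

0.1350 kW/(m^2*K)


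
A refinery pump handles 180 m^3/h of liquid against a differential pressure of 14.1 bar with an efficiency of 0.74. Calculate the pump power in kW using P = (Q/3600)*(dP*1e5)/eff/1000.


Q = 180 / 3600 = 0.05 m^3/s
P = 0.05 * (14.1 * 1e5) / 0.74 / 1000 = 95.27

95.27 kW


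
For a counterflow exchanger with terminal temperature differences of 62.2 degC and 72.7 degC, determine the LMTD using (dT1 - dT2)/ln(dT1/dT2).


LMTD = (dT1 - dT2) / ln(dT1/dT2)
= (62.2 - 72.7) / ln(62.2 / 72.7) = -10.5 / -0.155986 = 67.31

67.31 degC


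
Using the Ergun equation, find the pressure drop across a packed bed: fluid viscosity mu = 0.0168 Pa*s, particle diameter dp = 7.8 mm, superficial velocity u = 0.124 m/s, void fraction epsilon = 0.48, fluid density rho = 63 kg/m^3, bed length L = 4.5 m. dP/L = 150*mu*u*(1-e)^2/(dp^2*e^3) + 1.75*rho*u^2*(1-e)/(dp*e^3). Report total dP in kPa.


dp = 7.8 mm = 0.0078 m
Viscous term = 150*0.0168*0.124*(1-0.48)^2 / (0.0078^2*0.48^3) = 12557.9
Inertial term = 1.75*63*0.124^2*(1-0.48) / (0.0078*0.48^3) = 1021.9
dP/L = 12557.9 + 1021.9 = 13579.8 Pa/m
dP = 13579.8 * 4.5 / 1000 = 61.11 kPa

61.11 kPa


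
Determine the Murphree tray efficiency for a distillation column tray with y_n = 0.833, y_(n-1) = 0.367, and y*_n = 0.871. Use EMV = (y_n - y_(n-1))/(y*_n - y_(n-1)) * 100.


Murphree vapor efficiency: EMV = (y_n - y_(n-1)) / (y*_n - y_(n-1)) * 100
EMV = (0.833 - 0.367) / (0.871 - 0.367) * 100 = 0.466 / 0.504 * 100 = 92.46

92.46 %


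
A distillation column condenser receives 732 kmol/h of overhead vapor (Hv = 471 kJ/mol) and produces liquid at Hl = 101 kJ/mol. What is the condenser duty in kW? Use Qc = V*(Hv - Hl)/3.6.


Qc = 732 * (471 - 101) / 3.6 = 732 * 370 / 3.6 = 75230

75230 kW


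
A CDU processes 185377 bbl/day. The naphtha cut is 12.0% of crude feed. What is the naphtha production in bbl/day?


Crude throughput = 185377 bbl/day
Fraction yield = 12.0%
yield = throughput * fraction / 100
yield = 185377 * 12.0 / 100 = 22245.24

22245.24 bbl/day


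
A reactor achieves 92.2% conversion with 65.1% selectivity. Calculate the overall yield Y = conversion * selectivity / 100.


Overall yield = conversion (%) * selectivity (%) / 100
Conversion = 92.2%, Selectivity = 65.1%
Y = 92.2 * 65.1 / 100
= 60.0222 %

60.0222 %


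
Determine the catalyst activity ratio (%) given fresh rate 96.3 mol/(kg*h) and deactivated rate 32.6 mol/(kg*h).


Activity (%) = (rate_used / rate_fresh) * 100
rate_used = 32.6, rate_fresh = 96.3
= (32.6 / 96.3) * 100
= 0.3385 * 100 = 33.85

33.85 %


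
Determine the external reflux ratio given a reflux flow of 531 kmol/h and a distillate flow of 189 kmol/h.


Reflux ratio definition: R = L / D (liquid returned / distillate withdrawn)
L = 531 kmol/h, D = 189 kmol/h
R = 531 / 189 = 2.810

2.810


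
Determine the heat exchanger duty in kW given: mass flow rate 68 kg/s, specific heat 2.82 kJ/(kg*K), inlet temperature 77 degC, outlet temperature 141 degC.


Q = m_dot * cp * delta_T
delta_T = 141 - 77 = 64 K
Q = 68 * 2.82 * 64
= 191.76 * 64
= 12272.64 kW

12272.64 kW


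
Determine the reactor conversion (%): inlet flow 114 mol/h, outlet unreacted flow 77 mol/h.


X = (F_in - F_out) / F_in * 100
Moles reacted = 114 - 77 = 37
X = 37 / 114 * 100
= 0.3246 * 100
= 32.46 %

32.46 %


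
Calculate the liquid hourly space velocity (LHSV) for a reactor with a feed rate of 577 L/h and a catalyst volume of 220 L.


LHSV = volumetric feed rate / catalyst volume
= 577 L/h / 220 L
= 2.623 h^-1

2.623 h^-1


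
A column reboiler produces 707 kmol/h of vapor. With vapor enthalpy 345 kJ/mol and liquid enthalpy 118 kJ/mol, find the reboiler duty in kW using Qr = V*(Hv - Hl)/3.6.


Qr = 707 * (345 - 118) / 3.6 = 707 * 227 / 3.6 = 44580

44580 kW


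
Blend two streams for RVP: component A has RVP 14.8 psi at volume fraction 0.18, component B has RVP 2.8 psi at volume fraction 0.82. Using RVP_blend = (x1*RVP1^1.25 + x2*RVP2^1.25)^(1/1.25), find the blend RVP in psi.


Chevron index: RVP_blend = (sum xi*RVPi^1.25)^(1/1.25)
RVP^1.25 terms: 0.18 * 14.8^1.25 + 0.82 * 2.8^1.25 = 8.19519
RVP_blend = 8.19519^(1/1.25) = 5.381

5.381 psi


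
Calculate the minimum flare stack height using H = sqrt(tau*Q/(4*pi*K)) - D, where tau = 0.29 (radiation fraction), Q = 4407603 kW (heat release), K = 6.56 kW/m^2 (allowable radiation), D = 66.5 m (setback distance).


tau*Q/(4*pi*K) = 0.29 * 4407603 / (4 * pi * 6.56) = 15505.5
sqrt(15505.5) = 124.521
H = 124.521 - 66.5 = 58.02

58.02 m


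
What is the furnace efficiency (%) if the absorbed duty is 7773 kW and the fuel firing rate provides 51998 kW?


Furnace efficiency = Q_absorbed / Q_fuel * 100
= 7773 / 51998 * 100 = 14.95

14.95 %


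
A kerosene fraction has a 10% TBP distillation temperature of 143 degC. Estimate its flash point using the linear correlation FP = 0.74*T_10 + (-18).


FP = 0.74 * 143 + (-18) = 87.82

87.82 degC


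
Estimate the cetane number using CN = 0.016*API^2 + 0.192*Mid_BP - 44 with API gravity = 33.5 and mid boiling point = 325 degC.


CN = 0.016 * 33.5^2 + 0.192 * 325 - 44
CN = 17.956 + 62.4 - 44 = 36.356

36.356


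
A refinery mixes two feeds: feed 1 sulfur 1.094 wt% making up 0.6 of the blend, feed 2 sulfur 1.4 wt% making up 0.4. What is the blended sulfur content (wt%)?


Linear sulfur blending: S_blend = x1*S1 + x2*S2
Contribution 1: 0.6 * 1.094 = 0.6564 wt%
Contribution 2: 0.4 * 1.4 = 0.56 wt%
S_blend = 0.6564 + 0.56 = 1.2164

1.2164 wt%


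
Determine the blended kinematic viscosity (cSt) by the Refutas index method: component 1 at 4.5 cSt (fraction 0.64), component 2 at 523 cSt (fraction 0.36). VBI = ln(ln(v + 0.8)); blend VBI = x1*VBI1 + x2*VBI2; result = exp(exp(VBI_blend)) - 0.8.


Refutas method: VBN_i = 14.534*ln(ln(visc_i + 0.8)) + 10.975, blended linearly by mass fraction; since VBN is linear in VBI_i = ln(ln(visc_i + 0.8)) and the fractions sum to 1, blend VBI directly: visc = exp(exp(VBI_blend)) - 0.8
VBI_1 = ln(ln(4.5 + 0.8)) = 0.51145
VBI_2 = ln(ln(523 + 0.8)) = 1.83436
VBI_blend = 0.64 * 0.51145 + 0.36 * 1.83436 = 0.987698
visc_blend = exp(exp(0.987698)) - 0.8 = 13.86

13.86 cSt


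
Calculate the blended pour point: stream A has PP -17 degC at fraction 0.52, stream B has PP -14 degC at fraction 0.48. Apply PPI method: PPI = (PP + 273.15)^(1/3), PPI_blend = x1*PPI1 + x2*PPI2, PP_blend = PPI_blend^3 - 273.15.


PPI_1 = (-17 + 273.15)^(1/3) = 6.350844
PPI_2 = (-14 + 273.15)^(1/3) = 6.375541
PPI_blend = 0.52 * 6.350844 + 0.48 * 6.375541 = 6.362699
PP_blend = 6.362699^3 - 273.15 = 257.5871 - 273.15 = -15.56

-15.56 degC


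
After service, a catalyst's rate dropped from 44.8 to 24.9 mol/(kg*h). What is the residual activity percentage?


Activity (%) = (rate_used / rate_fresh) * 100
rate_used = 24.9, rate_fresh = 44.8
= (24.9 / 44.8) * 100
= 0.5558 * 100 = 55.58

55.58 %


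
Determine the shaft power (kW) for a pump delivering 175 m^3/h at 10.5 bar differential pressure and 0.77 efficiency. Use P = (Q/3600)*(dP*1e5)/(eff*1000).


Q = 175 / 3600 = 0.0486111 m^3/s
P = 0.0486111 * (10.5 * 1e5) / 0.77 / 1000 = 66.29

66.29 kW


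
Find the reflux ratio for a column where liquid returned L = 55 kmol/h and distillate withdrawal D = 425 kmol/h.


Reflux ratio definition: R = L / D (liquid returned / distillate withdrawn)
L = 55 kmol/h, D = 425 kmol/h
R = 55 / 425 = 0.1294

0.1294


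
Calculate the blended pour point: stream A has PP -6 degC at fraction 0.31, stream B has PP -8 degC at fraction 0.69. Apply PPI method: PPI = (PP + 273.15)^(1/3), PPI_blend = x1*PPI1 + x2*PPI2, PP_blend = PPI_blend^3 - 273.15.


PPI_1 = (-6 + 273.15)^(1/3) = 6.440482
PPI_2 = (-8 + 273.15)^(1/3) = 6.42437
PPI_blend = 0.31 * 6.440482 + 0.69 * 6.42437 = 6.429365
PP_blend = 6.429365^3 - 273.15 = 265.769 - 273.15 = -7.38

-7.38 degC
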